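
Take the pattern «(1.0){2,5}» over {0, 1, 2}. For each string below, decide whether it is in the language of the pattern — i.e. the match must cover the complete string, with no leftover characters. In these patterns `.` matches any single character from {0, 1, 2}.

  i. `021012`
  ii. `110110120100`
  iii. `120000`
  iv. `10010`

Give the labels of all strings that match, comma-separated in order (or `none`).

ii

i → no match — must start with `1`
ii → match
iii → no match
iv → no match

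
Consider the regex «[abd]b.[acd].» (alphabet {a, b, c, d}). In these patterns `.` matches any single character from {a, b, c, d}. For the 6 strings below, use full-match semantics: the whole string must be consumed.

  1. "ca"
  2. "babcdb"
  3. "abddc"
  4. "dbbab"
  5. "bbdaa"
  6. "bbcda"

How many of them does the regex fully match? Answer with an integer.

4

1. "ca" → no match
2. "babcdb" → no match
3. "abddc" → match
4. "dbbab" → match
5. "bbdaa" → match
6. "bbcda" → match
Total matched: 4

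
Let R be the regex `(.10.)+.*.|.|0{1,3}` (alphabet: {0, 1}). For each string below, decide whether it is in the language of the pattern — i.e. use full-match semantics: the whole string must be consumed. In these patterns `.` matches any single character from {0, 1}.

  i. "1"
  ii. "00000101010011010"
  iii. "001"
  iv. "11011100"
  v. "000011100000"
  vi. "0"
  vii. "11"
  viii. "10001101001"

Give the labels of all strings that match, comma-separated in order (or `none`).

i, iv, vi

i → match
ii → no match
iii → no match
iv → match
v → no match
vi → match
vii → no match
viii → no match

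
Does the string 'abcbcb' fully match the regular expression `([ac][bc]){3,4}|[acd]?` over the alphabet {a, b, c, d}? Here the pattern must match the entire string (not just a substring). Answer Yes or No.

Yes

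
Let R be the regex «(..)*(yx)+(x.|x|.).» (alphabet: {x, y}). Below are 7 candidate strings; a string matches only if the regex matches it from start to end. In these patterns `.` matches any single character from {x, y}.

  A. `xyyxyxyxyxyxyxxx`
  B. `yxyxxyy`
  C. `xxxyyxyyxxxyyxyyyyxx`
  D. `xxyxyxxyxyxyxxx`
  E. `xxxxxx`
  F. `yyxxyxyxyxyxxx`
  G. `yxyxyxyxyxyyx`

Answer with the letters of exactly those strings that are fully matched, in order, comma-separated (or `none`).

A → match
B. `yxyxxyy` → match
C → no match
D → no match
E. `xxxxxx` → no match
F → match
G → no match

A, B, F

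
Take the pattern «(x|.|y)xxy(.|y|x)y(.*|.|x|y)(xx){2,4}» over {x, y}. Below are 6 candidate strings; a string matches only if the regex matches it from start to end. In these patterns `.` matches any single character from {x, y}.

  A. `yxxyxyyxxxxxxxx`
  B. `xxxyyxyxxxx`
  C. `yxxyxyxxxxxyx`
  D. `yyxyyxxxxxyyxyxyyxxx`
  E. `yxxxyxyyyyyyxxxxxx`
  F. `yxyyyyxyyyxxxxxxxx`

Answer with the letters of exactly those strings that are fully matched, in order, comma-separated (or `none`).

A

A → match
B → no match
C → no match — must end with `xx`
D → no match
E → no match
F → no match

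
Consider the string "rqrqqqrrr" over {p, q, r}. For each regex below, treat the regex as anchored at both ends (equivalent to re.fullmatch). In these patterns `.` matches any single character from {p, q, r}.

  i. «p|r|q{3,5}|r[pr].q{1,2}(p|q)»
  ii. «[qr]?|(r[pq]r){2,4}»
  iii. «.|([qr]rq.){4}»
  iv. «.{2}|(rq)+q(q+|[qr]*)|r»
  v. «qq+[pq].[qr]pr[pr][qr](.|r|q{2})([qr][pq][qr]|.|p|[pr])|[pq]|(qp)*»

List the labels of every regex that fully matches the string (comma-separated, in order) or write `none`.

iv

i → no match
ii → no match
iii → no match
iv → match
v → no match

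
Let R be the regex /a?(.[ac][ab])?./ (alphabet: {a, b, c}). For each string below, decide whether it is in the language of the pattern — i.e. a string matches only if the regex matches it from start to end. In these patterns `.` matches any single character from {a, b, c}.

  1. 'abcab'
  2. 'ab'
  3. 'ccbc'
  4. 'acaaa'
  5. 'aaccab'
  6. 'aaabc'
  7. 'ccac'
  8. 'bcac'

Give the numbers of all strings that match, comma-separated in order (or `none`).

1, 2, 3, 4, 6, 7, 8

1 → match
2 → match
3 → match
4 → match
5 → no match
6 → match
7 → match
8 → match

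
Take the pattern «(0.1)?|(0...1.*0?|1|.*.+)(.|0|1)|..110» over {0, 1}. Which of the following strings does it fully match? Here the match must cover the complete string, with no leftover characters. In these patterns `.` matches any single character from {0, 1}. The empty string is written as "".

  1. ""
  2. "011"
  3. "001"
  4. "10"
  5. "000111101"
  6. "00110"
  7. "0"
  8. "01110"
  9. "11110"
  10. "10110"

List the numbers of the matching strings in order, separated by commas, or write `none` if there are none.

1 → match
2 → match
3 → match
4 → match
5 → match
6 → match
7 → no match
8 → match
9 → match
10 → match

1, 2, 3, 4, 5, 6, 8, 9, 10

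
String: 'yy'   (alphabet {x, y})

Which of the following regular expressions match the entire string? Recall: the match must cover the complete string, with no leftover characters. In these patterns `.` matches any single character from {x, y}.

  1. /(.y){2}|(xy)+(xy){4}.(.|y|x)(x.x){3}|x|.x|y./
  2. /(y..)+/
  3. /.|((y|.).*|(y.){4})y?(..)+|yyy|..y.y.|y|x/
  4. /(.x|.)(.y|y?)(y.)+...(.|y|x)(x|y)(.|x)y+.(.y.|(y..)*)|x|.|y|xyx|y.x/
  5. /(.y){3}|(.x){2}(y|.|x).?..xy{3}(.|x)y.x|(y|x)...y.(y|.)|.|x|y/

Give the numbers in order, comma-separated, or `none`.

1 → match
2 → no match
3 → no match
4 → no match
5 → no match

1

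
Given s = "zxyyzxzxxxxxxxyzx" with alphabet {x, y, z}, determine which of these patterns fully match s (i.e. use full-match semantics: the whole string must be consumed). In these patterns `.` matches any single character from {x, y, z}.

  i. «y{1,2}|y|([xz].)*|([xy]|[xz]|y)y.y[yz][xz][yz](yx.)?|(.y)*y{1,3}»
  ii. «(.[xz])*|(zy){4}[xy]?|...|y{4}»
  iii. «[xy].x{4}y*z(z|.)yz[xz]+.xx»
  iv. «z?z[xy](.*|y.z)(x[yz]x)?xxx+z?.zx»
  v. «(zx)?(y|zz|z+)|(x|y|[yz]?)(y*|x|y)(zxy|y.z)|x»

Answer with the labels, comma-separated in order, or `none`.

iv

i → no match
ii → no match
iii → no match — must end with "xx"
iv → match
v → no match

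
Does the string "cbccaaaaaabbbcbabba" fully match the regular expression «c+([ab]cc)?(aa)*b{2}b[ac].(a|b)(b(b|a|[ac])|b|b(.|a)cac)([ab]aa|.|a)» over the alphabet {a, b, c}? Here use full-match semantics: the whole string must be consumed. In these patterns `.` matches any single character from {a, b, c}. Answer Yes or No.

Yes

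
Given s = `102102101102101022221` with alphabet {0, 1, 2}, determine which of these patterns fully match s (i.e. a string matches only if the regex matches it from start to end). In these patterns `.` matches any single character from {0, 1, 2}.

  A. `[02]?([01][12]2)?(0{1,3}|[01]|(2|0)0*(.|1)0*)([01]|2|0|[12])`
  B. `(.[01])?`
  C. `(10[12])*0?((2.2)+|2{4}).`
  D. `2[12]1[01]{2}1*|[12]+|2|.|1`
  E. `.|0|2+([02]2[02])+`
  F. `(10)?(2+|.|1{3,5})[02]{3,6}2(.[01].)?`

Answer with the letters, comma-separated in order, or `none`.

C

A → no match
B → no match
C → match
D → no match
E → no match
F → no match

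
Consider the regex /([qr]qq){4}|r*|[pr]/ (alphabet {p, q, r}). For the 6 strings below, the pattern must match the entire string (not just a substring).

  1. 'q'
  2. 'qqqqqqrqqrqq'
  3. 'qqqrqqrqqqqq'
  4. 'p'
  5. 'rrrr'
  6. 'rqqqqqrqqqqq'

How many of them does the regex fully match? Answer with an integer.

1 → no match
2 → match
3 → match
4 → match
5 → match
6 → match
Total matched: 5

5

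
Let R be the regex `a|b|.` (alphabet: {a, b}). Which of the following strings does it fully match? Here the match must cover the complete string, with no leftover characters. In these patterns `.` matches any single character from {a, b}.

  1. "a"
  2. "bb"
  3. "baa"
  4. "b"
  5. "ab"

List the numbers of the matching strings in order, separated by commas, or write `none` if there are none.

1, 4

1. "a" → match
2. "bb" → no match
3. "baa" → no match
4. "b" → match
5. "ab" → no match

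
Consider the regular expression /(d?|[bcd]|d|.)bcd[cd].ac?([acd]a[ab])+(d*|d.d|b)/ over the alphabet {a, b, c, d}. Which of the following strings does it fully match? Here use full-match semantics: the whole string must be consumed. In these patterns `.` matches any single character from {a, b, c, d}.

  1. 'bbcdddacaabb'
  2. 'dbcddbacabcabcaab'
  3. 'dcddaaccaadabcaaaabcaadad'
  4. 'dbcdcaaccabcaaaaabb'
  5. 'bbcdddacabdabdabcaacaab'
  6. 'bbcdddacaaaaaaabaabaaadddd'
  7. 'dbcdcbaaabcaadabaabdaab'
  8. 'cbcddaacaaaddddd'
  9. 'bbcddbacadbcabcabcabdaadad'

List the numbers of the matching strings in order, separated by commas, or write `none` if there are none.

1, 2, 5, 6, 7, 8

1 → match
2 → match
3 → no match
4 → no match
5 → match
6 → match
7 → match
8 → match
9 → no match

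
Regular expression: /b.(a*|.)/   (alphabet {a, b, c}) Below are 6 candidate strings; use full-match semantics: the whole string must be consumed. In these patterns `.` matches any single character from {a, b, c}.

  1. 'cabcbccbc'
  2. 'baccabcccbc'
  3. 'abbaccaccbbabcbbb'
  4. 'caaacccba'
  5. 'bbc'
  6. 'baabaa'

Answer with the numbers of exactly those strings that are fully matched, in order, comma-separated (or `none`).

5

1 → no match — must start with 'b'
2 → no match
3 → no match — must start with 'b'
4 → no match — must start with 'b'
5 → match
6 → no match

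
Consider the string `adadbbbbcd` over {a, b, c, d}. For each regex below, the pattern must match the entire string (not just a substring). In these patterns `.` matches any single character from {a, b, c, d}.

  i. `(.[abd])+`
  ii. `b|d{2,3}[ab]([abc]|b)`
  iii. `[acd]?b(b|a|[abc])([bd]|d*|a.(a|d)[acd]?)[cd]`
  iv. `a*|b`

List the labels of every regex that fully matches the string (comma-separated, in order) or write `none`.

i

i → match
ii → no match
iii → no match
iv → no match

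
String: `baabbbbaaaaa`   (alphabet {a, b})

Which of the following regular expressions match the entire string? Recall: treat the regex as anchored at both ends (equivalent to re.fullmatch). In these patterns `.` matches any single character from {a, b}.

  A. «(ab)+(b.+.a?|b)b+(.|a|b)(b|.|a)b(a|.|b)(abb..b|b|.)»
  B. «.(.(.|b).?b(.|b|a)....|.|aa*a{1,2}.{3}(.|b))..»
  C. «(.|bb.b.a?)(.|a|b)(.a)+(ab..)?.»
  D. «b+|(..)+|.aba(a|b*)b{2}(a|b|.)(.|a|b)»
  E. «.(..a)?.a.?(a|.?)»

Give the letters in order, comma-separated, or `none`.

B, D

A → no match — must start with `ab`
B → match
C → no match
D → match
E → no match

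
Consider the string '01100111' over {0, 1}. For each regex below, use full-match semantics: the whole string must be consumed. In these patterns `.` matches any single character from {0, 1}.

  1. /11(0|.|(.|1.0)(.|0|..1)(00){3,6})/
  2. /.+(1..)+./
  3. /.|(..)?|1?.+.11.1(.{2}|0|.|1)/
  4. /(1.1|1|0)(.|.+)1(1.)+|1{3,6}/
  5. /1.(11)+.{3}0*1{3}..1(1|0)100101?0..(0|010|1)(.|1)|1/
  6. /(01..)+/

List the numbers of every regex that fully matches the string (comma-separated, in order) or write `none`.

1 → no match — must start with '11'
2 → no match
3 → no match
4 → match
5 → no match — must start with '1'
6 → match

4, 6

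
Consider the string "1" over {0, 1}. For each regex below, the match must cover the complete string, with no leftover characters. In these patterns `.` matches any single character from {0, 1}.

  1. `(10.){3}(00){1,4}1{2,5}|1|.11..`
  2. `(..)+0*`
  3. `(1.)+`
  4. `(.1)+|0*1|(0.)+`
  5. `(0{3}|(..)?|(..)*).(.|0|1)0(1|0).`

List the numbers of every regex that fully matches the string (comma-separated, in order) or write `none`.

1 → match
2 → no match
3 → no match
4 → match
5 → no match

1, 4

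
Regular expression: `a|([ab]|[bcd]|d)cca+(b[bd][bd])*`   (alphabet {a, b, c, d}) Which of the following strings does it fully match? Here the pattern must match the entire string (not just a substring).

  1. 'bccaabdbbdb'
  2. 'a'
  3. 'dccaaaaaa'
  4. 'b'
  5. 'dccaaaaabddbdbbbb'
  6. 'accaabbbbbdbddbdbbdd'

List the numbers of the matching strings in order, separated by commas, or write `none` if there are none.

1 → match
2 → match
3 → match
4 → no match
5 → match
6 → match

1, 2, 3, 5, 6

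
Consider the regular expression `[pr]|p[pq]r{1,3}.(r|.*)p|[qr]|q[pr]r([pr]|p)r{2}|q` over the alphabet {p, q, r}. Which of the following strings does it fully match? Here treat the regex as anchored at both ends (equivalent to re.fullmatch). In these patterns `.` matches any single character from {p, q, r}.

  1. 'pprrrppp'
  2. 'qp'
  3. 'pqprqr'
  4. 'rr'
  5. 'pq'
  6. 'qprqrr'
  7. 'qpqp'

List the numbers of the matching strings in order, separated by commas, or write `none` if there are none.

1 → match
2 → no match
3 → no match
4 → no match
5 → no match
6 → no match
7 → no match

1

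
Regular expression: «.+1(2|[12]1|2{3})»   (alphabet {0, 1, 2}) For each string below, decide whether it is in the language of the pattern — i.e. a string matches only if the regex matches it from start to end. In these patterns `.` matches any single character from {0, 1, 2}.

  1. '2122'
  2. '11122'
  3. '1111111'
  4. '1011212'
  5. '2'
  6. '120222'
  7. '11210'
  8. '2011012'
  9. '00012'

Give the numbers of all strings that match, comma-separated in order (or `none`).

1. '2122' → no match
2. '11122' → no match
3. '1111111' → match
4. '1011212' → match
5. '2' → no match
6. '120222' → no match
7. '11210' → no match
8. '2011012' → match
9. '00012' → match

3, 4, 8, 9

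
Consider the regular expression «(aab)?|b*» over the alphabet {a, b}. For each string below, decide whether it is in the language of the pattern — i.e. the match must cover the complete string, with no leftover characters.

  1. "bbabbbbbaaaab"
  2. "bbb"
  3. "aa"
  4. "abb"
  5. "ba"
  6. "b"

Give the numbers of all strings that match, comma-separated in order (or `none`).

1 → no match
2 → match
3 → no match
4 → no match
5 → no match
6 → match

2, 6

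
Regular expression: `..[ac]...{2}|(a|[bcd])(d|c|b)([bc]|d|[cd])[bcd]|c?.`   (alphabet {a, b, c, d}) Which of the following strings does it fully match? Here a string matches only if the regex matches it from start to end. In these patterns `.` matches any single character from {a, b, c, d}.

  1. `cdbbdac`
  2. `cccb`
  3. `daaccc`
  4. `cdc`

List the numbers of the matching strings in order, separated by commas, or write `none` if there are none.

2

1 → no match
2 → match
3 → no match
4 → no match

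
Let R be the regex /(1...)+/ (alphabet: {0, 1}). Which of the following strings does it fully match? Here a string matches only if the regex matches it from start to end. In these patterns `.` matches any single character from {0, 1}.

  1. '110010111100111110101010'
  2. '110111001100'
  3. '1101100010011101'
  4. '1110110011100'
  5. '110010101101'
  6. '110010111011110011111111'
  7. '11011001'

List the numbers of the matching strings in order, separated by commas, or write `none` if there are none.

1, 2, 3, 5, 6, 7

1 → match
2. '110111001100' → match
3 → match
4 → no match
5. '110010101101' → match
6 → match
7. '11011001' → match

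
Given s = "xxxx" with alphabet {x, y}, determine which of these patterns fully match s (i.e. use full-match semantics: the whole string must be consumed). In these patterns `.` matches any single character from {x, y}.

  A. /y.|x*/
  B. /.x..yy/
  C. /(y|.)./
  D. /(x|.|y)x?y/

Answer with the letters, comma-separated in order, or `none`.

A → match
B → no match — must end with "yy"
C → no match
D → no match — must end with "y"

A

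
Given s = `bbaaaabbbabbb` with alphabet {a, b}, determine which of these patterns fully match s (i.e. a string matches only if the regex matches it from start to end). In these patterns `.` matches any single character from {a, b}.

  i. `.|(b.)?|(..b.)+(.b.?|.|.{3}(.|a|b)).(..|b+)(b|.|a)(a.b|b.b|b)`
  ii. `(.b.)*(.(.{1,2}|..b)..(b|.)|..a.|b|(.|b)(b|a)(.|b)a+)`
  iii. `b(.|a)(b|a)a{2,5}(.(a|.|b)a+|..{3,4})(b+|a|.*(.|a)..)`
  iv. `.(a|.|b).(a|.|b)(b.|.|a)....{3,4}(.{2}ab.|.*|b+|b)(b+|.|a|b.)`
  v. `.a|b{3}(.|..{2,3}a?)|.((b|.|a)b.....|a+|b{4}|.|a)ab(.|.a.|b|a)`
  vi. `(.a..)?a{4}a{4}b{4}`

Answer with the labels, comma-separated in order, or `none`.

iii, iv

i → no match
ii → no match
iii → match
iv → match
v → no match
vi → no match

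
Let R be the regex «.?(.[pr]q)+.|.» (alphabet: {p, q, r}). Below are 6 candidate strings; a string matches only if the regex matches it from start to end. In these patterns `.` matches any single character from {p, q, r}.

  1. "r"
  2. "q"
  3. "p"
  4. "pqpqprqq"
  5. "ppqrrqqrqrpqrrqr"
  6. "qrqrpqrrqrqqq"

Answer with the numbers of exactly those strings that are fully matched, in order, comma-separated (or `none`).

1, 2, 3, 4, 5

1 → match
2 → match
3 → match
4 → match
5 → match
6 → no match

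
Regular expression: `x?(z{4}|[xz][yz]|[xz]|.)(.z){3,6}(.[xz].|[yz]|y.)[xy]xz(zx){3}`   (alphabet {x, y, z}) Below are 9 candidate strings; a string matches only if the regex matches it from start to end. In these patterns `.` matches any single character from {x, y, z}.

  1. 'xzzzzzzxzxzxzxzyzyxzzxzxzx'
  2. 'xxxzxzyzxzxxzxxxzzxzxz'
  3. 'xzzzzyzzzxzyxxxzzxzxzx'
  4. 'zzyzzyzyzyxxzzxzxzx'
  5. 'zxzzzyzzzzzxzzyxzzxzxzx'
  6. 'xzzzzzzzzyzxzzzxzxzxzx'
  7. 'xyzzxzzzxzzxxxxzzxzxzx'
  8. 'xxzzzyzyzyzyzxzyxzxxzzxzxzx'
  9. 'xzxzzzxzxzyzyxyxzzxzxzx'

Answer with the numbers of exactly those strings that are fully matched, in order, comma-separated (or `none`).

1, 3, 5, 7, 8, 9

1 → match
2 → no match — must end with 'zx'
3 → match
4 → no match
5 → match
6 → no match
7 → match
8 → match
9 → match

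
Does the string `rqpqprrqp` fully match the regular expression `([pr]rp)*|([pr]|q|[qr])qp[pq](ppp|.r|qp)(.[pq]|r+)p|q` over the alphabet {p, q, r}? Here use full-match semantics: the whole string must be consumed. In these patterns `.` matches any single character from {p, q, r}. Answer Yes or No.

Yes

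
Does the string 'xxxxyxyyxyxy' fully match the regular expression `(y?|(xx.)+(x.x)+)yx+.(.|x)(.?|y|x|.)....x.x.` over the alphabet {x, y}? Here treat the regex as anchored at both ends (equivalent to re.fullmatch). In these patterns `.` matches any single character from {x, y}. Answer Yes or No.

No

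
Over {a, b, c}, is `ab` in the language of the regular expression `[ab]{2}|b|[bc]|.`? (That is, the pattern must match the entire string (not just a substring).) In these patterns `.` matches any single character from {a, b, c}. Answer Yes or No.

Yes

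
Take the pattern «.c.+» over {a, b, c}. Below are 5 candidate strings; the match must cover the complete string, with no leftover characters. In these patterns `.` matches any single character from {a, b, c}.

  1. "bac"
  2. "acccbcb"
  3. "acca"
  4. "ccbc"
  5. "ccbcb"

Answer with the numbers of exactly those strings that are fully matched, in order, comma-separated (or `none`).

1 → no match
2 → match
3 → match
4 → match
5 → match

2, 3, 4, 5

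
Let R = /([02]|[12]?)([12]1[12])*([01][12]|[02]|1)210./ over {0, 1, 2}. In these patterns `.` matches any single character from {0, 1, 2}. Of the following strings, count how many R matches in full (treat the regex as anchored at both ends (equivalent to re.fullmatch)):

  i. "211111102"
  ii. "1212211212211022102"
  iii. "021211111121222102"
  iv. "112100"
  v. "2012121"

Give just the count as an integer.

i → no match
ii → match
iii → match
iv → match
v → no match
Total matched: 3

3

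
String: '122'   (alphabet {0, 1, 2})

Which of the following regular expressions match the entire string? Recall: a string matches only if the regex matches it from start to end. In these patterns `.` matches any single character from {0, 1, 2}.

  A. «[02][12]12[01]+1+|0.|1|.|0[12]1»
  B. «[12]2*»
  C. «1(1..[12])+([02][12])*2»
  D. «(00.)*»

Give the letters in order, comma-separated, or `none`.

A → no match
B → match
C → no match — must start with '11'
D → no match

B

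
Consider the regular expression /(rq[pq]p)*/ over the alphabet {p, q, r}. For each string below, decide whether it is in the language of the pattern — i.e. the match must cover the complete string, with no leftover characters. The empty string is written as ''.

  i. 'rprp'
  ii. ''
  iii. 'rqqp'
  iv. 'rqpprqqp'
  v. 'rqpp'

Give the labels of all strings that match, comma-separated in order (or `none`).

ii, iii, iv, v

i → no match
ii → match
iii → match
iv → match
v → match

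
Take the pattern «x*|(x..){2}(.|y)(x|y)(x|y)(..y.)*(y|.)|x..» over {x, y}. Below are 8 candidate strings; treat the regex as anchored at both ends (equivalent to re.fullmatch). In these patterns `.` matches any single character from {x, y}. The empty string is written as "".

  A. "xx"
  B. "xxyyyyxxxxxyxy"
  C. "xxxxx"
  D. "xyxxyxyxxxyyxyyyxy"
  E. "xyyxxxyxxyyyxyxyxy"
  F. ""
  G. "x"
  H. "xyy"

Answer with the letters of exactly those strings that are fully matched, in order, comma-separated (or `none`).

A, C, D, E, F, G, H

A → match
B → no match
C → match
D → match
E → match
F → match
G → match
H → match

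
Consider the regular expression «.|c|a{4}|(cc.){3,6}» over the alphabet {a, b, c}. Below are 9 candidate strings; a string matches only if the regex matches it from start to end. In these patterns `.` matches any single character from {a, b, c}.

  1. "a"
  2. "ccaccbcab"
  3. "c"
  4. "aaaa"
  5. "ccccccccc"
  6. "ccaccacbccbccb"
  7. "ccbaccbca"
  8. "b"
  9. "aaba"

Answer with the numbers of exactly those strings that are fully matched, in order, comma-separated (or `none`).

1 → match
2 → no match
3 → match
4 → match
5 → match
6 → no match
7 → no match
8 → match
9 → no match

1, 3, 4, 5, 8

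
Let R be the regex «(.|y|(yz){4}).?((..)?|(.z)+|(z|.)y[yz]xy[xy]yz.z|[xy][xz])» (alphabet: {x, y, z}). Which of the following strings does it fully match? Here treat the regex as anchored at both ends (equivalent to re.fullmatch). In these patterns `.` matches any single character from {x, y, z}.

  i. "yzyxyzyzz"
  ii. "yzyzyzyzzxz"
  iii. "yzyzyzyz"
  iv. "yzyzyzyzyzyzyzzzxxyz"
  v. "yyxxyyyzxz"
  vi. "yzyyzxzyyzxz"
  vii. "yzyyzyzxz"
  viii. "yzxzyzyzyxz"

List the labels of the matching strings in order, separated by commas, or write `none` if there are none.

ii, iii

i → no match
ii → match
iii → match
iv → no match
v → no match
vi → no match
vii → no match
viii → no match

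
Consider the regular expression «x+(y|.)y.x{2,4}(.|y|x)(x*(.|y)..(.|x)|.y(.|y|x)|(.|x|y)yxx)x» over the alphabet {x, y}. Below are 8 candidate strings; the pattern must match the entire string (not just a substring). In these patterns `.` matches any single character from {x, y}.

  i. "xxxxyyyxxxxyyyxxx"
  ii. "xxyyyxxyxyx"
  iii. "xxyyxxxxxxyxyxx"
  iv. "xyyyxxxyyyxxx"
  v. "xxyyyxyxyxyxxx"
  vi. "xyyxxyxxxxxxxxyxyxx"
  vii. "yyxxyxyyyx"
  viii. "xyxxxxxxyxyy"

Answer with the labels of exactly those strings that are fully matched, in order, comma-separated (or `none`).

i, iii, iv

i → match
ii → no match
iii → match
iv → match
v → no match
vi → no match
vii → no match — must start with "x"
viii → no match — must end with "x"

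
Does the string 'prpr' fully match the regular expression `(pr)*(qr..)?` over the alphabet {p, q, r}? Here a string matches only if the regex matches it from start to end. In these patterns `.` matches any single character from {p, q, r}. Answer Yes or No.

Yes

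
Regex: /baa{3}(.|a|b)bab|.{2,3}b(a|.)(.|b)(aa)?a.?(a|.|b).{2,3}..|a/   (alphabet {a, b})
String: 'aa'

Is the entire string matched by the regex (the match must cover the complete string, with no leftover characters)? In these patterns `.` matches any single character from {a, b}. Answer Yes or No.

No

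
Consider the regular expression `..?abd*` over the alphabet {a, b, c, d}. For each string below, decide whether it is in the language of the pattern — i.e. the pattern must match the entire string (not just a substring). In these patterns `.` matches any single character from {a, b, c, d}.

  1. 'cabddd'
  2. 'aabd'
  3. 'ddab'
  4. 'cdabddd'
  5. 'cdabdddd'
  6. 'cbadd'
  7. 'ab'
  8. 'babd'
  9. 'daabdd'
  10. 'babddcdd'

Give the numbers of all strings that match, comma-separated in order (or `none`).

1, 2, 3, 4, 5, 8, 9

1 → match
2 → match
3 → match
4 → match
5 → match
6 → no match
7 → no match
8 → match
9 → match
10 → no match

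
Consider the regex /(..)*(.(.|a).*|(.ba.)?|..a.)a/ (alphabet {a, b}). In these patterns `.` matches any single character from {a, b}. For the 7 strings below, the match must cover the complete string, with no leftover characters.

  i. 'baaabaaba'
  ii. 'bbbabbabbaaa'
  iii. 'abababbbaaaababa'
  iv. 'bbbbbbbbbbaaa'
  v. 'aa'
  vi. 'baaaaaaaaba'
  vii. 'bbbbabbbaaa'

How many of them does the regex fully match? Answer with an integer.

6

i → match
ii → match
iii → match
iv → match
v → no match
vi → match
vii → match
Total matched: 6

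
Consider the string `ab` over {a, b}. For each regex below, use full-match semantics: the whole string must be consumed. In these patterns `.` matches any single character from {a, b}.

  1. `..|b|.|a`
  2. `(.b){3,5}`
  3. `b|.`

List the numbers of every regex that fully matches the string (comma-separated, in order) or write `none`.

1

1 → match
2 → no match
3 → no match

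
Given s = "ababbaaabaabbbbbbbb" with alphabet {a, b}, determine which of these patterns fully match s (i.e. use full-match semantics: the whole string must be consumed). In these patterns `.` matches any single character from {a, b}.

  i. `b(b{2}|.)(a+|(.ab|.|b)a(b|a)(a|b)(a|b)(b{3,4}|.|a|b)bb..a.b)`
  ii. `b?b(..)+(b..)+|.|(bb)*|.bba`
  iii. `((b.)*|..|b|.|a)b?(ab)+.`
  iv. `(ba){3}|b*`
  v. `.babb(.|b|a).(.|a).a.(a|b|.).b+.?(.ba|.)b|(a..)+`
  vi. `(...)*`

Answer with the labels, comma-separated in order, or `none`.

i → no match — must start with "b"
ii → no match
iii → no match
iv → no match
v → match
vi → no match

v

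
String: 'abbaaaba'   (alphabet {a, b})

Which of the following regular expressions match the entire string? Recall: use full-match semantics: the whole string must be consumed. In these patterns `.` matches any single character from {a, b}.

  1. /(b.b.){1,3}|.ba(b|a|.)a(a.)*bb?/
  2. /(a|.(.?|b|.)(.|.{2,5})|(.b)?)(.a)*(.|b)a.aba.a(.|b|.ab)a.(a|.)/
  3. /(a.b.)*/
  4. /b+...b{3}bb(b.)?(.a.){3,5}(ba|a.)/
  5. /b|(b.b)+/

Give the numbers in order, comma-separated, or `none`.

1 → no match
2 → no match
3 → match
4 → no match — must start with 'b'
5 → no match — must start with 'b'

3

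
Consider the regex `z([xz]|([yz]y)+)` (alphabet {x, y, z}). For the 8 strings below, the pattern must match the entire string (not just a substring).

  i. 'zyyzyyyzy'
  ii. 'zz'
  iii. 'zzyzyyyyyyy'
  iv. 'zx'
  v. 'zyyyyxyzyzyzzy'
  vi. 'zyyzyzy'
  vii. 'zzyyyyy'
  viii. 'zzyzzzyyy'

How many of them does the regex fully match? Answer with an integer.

i → match
ii → match
iii → match
iv → match
v → no match
vi → match
vii → match
viii → no match
Total matched: 6

6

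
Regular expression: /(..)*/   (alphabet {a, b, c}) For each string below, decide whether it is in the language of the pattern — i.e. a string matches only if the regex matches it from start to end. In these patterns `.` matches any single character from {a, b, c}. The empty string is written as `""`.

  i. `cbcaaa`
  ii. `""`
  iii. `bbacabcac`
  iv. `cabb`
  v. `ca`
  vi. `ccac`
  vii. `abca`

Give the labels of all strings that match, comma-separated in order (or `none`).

i, ii, iv, v, vi, vii

i → match
ii → match
iii → no match
iv → match
v → match
vi → match
vii → match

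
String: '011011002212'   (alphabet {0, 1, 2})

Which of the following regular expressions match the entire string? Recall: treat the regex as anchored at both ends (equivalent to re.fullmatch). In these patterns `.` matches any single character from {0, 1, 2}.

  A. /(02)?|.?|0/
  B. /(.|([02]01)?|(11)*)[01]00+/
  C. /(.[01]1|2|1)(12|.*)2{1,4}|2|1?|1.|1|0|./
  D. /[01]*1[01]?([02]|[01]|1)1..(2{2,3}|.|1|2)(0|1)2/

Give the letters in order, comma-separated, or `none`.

C, D

A → no match
B → no match — must end with '0'
C → match
D → match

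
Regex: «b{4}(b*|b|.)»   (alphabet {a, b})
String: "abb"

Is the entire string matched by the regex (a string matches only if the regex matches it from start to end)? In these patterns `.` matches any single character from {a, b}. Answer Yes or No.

No

Every match must start with "b", but "abb" does not.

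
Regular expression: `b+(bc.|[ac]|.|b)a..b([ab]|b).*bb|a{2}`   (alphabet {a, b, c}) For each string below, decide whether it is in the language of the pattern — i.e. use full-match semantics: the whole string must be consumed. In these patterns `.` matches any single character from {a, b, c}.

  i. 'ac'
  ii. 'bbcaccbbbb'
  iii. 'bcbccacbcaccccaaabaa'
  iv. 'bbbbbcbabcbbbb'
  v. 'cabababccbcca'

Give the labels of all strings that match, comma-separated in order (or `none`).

i → no match
ii → match
iii → no match
iv → match
v → no match

ii, iv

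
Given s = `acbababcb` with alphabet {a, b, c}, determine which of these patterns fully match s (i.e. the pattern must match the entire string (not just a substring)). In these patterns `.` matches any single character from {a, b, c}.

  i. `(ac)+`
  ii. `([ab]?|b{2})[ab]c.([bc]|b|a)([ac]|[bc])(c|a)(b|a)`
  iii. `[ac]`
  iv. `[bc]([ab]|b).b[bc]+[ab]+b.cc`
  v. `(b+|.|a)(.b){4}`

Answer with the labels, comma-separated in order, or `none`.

v

i → no match — must end with `ac`
ii → no match
iii → no match
iv → no match — must end with `cc`
v → match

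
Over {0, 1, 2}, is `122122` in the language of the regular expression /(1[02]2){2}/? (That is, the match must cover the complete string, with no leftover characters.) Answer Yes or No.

Yes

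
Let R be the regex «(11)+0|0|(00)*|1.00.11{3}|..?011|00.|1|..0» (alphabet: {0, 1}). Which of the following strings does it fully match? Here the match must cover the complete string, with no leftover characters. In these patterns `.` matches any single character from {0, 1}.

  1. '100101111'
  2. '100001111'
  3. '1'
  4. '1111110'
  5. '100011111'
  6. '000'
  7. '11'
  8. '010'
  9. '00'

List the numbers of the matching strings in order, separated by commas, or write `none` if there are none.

2, 3, 4, 5, 6, 8, 9

1 → no match
2 → match
3 → match
4 → match
5 → match
6 → match
7 → no match
8 → match
9 → match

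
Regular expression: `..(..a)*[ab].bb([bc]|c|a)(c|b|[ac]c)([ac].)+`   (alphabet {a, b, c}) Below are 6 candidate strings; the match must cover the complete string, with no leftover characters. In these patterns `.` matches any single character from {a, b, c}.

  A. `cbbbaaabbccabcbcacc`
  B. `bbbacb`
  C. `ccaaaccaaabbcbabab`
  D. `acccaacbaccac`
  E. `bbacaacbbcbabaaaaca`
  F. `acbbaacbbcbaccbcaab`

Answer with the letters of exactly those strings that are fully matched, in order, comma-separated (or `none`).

A, C, E, F

A → match
B. `bbbacb` → no match
C → match
D → no match
E → match
F → match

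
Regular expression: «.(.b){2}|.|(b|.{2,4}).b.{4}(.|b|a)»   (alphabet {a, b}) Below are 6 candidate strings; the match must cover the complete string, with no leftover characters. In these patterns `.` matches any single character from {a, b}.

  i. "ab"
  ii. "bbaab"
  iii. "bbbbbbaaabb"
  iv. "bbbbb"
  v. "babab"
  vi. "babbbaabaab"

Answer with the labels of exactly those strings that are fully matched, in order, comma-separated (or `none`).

iii, iv, v

i. "ab" → no match
ii. "bbaab" → no match
iii. "bbbbbbaaabb" → match
iv. "bbbbb" → match
v. "babab" → match
vi. "babbbaabaab" → no match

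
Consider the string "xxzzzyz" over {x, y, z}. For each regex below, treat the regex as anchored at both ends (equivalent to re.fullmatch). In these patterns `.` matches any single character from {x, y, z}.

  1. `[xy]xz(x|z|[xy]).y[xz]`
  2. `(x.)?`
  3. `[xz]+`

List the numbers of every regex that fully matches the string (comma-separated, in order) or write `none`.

1 → match
2 → no match
3 → no match

1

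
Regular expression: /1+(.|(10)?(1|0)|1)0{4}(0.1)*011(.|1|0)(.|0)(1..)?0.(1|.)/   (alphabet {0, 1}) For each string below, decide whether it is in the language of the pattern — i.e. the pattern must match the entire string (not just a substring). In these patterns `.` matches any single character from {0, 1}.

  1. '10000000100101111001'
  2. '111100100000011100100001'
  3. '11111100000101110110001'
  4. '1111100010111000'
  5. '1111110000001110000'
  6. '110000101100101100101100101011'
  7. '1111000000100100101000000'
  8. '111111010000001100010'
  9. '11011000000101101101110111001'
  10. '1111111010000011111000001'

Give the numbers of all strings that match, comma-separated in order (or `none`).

1 → match
2 → no match
3 → no match
4 → no match
5 → match
6 → no match
7 → no match
8 → no match
9 → no match
10 → no match

1, 5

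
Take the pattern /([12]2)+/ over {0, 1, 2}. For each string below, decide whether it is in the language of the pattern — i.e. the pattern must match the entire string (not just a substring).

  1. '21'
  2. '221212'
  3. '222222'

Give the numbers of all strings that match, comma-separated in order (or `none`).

2, 3

1 → no match — must end with '2'
2 → match
3 → match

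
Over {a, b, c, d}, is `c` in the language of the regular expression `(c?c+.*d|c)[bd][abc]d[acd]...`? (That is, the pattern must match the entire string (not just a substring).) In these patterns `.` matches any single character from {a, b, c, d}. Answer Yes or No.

No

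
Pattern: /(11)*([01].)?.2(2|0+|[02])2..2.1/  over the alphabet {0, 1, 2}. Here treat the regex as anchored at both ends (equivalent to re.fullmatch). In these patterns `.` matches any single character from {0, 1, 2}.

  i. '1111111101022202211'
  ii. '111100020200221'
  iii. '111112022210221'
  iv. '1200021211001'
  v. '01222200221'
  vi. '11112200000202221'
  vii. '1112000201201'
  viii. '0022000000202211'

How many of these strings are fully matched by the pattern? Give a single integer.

7

i → match
ii → match
iii → match
iv → no match
v. '01222200221' → match
vi → match
vii → match
viii → match
Total matched: 7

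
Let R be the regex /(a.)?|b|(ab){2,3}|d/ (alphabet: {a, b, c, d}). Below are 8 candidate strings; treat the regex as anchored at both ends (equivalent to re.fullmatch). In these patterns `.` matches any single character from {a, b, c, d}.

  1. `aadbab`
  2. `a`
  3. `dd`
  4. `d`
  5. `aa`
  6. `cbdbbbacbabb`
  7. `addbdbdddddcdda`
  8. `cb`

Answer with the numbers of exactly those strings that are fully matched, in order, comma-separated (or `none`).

4, 5

1 → no match
2 → no match
3 → no match
4 → match
5 → match
6 → no match
7 → no match
8 → no match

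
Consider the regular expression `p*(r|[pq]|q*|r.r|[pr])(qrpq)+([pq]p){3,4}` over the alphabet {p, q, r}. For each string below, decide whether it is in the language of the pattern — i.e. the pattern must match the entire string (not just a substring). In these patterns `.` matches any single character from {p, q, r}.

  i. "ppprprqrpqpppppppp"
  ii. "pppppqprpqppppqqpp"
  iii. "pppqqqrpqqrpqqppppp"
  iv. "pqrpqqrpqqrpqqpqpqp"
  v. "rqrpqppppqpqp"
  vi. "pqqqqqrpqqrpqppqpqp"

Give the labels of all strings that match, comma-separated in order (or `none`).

i → match
ii → no match
iii → match
iv → match
v → match
vi → match

i, iii, iv, v, vi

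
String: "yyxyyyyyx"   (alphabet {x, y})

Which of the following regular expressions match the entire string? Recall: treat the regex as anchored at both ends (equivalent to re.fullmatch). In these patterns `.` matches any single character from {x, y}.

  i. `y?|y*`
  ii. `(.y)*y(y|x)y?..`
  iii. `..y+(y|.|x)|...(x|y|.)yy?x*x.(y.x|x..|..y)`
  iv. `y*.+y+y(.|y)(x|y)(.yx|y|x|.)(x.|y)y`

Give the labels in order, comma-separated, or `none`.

i → no match
ii → match
iii → no match
iv → no match — must end with "y"

ii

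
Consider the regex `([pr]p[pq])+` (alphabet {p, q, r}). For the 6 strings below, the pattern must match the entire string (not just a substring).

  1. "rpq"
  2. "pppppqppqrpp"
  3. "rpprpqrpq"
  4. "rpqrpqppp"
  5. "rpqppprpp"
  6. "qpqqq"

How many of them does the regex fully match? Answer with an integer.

1 → match
2 → match
3 → match
4 → match
5 → match
6 → no match
Total matched: 5

5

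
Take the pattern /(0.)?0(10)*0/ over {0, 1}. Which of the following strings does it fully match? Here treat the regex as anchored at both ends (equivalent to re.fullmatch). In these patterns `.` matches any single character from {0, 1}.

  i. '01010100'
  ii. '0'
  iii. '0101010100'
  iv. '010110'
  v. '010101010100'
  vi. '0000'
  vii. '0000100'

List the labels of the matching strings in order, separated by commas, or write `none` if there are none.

i, iii, v, vi

i. '01010100' → match
ii. '0' → no match
iii. '0101010100' → match
iv. '010110' → no match
v. '010101010100' → match
vi. '0000' → match
vii. '0000100' → no match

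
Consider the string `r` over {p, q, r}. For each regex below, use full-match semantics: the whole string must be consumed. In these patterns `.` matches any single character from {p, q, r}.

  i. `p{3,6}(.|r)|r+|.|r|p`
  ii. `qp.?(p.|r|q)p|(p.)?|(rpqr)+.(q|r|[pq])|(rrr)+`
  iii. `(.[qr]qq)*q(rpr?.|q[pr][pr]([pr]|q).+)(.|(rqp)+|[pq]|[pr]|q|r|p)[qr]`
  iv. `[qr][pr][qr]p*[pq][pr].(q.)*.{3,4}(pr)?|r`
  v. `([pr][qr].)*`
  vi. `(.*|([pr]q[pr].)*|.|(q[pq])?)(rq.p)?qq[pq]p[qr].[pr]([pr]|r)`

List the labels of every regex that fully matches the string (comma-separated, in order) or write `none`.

i, iv

i → match
ii → no match
iii → no match
iv → match
v → no match
vi → no match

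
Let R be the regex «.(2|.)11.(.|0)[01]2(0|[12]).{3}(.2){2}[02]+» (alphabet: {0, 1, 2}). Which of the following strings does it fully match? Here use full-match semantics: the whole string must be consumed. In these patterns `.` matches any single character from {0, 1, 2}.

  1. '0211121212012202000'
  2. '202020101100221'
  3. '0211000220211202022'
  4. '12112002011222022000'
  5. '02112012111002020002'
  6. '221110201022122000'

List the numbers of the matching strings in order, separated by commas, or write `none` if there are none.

1, 3, 4, 5

1 → match
2 → no match
3 → match
4 → match
5 → match
6 → no match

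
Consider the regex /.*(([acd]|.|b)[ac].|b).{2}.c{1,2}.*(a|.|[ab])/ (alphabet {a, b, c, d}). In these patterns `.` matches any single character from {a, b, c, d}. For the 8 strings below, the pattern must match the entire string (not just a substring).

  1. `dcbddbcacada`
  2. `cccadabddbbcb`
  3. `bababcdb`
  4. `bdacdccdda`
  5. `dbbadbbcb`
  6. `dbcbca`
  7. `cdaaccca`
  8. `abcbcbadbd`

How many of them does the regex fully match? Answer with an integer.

1. `dcbddbcacada` → match
2 → no match
3. `bababcdb` → no match
4. `bdacdccdda` → no match
5. `dbbadbbcb` → no match
6. `dbcbca` → no match
7. `cdaaccca` → no match
8. `abcbcbadbd` → no match
Total matched: 1

1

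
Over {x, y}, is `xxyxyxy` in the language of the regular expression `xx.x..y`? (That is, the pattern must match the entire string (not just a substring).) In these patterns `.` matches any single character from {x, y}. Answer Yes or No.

Yes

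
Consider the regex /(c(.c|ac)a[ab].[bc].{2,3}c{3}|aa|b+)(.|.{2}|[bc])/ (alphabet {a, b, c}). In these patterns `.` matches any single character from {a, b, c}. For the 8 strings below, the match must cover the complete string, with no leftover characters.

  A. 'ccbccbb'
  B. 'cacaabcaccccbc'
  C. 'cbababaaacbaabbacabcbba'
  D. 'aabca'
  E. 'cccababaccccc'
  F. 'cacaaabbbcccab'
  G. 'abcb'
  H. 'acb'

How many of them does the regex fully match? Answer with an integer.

A. 'ccbccbb' → no match
B → match
C → no match
D. 'aabca' → no match
E → match
F → match
G. 'abcb' → no match
H. 'acb' → no match
Total matched: 3

3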